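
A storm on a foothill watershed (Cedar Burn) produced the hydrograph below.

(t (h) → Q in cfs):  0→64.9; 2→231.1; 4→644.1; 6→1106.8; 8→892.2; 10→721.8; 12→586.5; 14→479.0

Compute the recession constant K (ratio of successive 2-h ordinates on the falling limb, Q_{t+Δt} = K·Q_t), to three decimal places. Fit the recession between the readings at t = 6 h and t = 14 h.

K ≈ 0.811

Using the recession-limb readings at t = 6 h and t = 14 h: Q falls from 1106.8 to 479.0 cfs over 4 intervals.
K = (Q₂/Q₁)^(1/4) = (479.0/1106.8)^(1/4) = 0.811.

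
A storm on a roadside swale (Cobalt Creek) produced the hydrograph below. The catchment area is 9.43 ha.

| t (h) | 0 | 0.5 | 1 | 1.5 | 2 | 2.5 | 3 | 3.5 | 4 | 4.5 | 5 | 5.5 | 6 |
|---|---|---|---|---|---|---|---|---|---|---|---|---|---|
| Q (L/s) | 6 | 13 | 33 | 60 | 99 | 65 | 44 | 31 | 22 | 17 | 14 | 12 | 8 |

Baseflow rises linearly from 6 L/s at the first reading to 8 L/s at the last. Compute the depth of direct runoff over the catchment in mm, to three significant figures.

d ≈ 6.36 mm

Direct runoff: 0.00, 6.83, 26.67, 53.50, 92.33, 58.17, 37.00, 23.83, 14.67, 9.50, 6.33, 4.17, 0.00 L/s; ΣQ_DR = 333.0 L/s.
V = ΣQ_DR · Δt = 333.0 × 1800 s = 5.994 × 10^5 L.
Over A = 9.43 ha, depth = V / A = 6.36 mm.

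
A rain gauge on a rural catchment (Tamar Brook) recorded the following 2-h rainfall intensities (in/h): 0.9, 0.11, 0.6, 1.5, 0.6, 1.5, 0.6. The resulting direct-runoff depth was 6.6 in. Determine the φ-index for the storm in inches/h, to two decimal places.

Only the 6 blocks with intensity above φ contribute runoff: 0.9, 0.6, 1.5, 0.6, 1.5, 0.6 in/h.
Σ(I−φ)·Δt = d  ⇒  (0.9+0.6+1.5+0.6+1.5+0.6 − 6φ)·2 = 6.6
φ = (5.700 − 6.6/2) / 6 = 0.40 in/h.

φ ≈ 0.40 in/h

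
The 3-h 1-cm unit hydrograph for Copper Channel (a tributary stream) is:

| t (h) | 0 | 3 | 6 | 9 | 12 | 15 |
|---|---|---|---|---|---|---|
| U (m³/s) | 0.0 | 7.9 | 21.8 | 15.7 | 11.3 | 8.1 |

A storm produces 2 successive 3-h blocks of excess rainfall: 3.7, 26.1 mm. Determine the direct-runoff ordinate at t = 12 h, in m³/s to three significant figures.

By discrete convolution, Q_j = Σ (P_i / 10 mm) · U_{j−i}.
At t = 12 h (j=4): Q = (3.7/10)·11.3 + (26.1/10)·15.7 = 45.2 m³/s.

Q ≈ 45.2 m³/s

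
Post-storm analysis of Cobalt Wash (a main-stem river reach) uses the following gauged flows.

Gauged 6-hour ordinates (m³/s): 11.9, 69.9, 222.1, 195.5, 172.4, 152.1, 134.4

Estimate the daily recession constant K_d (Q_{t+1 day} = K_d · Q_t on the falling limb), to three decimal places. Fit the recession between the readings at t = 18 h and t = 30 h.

Between t = 18 h and t = 30 h the flow falls from 195.5 to 152.1 m³/s over 2×6 h = 12 h.
Per-interval ratio K = (152.1/195.5)^(1/2) = 0.8820; K_d = K^(24/6) = 0.605.

K_d ≈ 0.605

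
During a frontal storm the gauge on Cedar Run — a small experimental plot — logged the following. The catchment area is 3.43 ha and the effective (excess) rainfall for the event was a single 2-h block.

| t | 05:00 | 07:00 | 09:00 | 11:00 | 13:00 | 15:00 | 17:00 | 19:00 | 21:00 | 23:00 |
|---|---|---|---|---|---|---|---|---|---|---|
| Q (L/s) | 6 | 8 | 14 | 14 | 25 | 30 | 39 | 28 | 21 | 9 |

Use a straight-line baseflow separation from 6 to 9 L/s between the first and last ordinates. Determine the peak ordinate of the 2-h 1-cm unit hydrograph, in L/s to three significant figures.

U_p ≈ 12.4 L/s

Direct runoff: 0.00, 1.67, 7.33, 7.00, 17.67, 22.33, 31.00, 19.67, 12.33, 0.00 L/s; ΣQ_DR = 119.0 L/s, peak = 31.00 L/s.
Runoff depth d = ΣQ_DR·Δt / A = 119.0 × 7200 / (3.43 ha) = 24.98 mm.
The 1-cm UH is the DRH scaled by (10 mm)/d, so U_p = 31.00 × 10/24.98 = 12.4 L/s.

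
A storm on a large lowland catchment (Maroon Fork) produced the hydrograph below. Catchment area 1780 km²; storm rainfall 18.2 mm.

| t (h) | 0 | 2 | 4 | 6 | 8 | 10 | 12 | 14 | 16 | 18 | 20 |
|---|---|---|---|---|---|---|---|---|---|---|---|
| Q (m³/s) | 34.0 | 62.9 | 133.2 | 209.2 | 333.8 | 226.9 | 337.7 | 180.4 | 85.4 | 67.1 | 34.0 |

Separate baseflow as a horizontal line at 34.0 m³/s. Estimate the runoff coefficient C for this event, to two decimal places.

C ≈ 0.30

ΣQ_DR = 1331 m³/s; V = ΣQ_DR·Δt = 9.580 × 10^6 m³.
Runoff depth d = V / A = 5.382 mm.
C = d / P = 5.382 / 18.2 = 0.30.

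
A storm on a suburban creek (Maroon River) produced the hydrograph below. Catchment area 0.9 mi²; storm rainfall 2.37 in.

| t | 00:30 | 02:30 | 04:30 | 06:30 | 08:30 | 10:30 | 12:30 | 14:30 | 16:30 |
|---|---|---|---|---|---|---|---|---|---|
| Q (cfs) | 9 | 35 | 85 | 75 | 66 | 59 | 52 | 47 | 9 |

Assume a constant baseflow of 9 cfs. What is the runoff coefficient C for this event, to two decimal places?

ΣQ_DR = 356.0 cfs; V = ΣQ_DR·Δt = 2.563 × 10^6 ft³.
Runoff depth d = V / A = 1.226 in.
C = d / P = 1.226 / 2.37 = 0.52.

C ≈ 0.52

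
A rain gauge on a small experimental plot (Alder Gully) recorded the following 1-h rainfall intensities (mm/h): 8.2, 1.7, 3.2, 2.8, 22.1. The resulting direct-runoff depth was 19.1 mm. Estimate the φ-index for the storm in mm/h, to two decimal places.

φ ≈ 5.60 mm/h

Only the 2 blocks with intensity above φ contribute runoff: 8.2, 22.1 mm/h.
Σ(I−φ)·Δt = d  ⇒  (8.2+22.1 − 2φ)·1 = 19.1
φ = (30.30 − 19.1/1) / 2 = 5.60 mm/h.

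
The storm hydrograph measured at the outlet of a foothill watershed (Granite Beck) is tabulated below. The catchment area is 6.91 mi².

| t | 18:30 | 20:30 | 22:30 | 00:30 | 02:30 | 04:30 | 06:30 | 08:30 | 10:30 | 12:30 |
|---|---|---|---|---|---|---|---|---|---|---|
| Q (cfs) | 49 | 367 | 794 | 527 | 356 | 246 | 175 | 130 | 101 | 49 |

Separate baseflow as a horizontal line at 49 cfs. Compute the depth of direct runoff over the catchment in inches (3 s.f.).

d ≈ 1.03 in

Direct runoff: 0.0, 318.0, 745.0, 478.0, 307.0, 197.0, 126.0, 81.0, 52.0, 0.0 cfs; ΣQ_DR = 2304 cfs.
V = ΣQ_DR · Δt = 2304 × 7200 s = 1.659 × 10^7 ft³.
Over A = 6.91 mi², depth = V / A = 1.03 in.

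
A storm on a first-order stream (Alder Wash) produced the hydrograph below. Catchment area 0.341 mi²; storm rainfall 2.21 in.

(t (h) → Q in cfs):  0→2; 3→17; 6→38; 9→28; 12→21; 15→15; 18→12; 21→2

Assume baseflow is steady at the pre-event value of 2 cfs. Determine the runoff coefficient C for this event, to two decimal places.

C ≈ 0.73

ΣQ_DR = 119.0 cfs; V = ΣQ_DR·Δt = 1.285 × 10^6 ft³.
Runoff depth d = V / A = 1.622 in.
C = d / P = 1.622 / 2.21 = 0.73.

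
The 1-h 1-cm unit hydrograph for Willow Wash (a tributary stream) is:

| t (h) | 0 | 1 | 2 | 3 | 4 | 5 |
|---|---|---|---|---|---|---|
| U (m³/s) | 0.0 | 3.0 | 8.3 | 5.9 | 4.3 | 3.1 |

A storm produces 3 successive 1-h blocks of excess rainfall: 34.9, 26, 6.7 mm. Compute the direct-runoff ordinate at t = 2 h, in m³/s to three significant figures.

By discrete convolution, Q_j = Σ (P_i / 10 mm) · U_{j−i}.
At t = 2 h (j=2): Q = (34.9/10)·8.3 + (26/10)·3.0 + (6.7/10)·0.0 = 36.8 m³/s.

Q ≈ 36.8 m³/s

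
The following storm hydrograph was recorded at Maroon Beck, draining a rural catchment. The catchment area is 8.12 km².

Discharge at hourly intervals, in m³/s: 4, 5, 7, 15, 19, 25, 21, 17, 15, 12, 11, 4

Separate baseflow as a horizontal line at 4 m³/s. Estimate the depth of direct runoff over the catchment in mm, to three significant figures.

Direct runoff: 0.0, 1.0, 3.0, 11.0, 15.0, 21.0, 17.0, 13.0, 11.0, 8.0, 7.0, 0.0 m³/s; ΣQ_DR = 107.0 m³/s.
V = ΣQ_DR · Δt = 107.0 × 3600 s = 3.852 × 10^5 m³.
Over A = 8.12 km², depth = V / A = 47.4 mm.

d ≈ 47.4 mm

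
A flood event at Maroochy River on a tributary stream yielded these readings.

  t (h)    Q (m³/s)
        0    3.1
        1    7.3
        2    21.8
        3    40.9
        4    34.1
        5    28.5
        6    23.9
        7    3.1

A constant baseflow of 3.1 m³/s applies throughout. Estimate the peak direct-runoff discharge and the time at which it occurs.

Q_p = 37.8 m³/s at t = 3 h

Subtracting baseflow gives direct-runoff ordinates: 0.0, 4.2, 18.7, 37.8, 31.0, 25.4, 20.8, 0.0 m³/s.
The maximum is 37.8 m³/s, occurring at the reading for t = 3 h.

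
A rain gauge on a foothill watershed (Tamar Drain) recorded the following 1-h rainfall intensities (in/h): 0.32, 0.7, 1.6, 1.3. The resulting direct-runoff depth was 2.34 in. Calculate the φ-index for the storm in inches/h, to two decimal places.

Only the 3 blocks with intensity above φ contribute runoff: 0.7, 1.6, 1.3 in/h.
Σ(I−φ)·Δt = d  ⇒  (0.7+1.6+1.3 − 3φ)·1 = 2.34
φ = (3.600 − 2.34/1) / 3 = 0.42 in/h.

φ ≈ 0.42 in/h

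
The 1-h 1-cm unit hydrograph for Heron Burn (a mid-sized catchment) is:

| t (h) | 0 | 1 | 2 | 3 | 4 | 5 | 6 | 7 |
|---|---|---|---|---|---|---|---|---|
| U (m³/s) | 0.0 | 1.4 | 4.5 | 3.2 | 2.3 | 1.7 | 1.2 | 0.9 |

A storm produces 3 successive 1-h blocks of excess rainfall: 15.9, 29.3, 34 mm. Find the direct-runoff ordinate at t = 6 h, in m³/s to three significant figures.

Q ≈ 14.7 m³/s

By discrete convolution, Q_j = Σ (P_i / 10 mm) · U_{j−i}.
At t = 6 h (j=6): Q = (15.9/10)·1.2 + (29.3/10)·1.7 + (34/10)·2.3 = 14.7 m³/s.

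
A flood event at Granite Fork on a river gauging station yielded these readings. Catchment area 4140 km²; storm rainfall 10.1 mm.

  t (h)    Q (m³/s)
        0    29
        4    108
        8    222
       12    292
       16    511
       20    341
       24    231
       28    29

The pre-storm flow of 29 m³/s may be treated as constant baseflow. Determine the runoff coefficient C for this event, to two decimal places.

C ≈ 0.53

ΣQ_DR = 1531 m³/s; V = ΣQ_DR·Δt = 2.205 × 10^7 m³.
Runoff depth d = V / A = 5.325 mm.
C = d / P = 5.325 / 10.1 = 0.53.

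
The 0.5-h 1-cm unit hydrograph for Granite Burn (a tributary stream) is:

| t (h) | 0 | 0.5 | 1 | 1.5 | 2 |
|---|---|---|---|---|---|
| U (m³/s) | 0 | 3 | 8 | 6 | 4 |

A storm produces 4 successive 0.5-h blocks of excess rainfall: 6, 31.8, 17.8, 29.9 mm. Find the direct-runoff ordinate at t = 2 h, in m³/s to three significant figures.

Q ≈ 44.7 m³/s

By discrete convolution, Q_j = Σ (P_i / 10 mm) · U_{j−i}.
At t = 2 h (j=4): Q = (6/10)·4 + (31.8/10)·6 + (17.8/10)·8 + (29.9/10)·3 = 44.7 m³/s.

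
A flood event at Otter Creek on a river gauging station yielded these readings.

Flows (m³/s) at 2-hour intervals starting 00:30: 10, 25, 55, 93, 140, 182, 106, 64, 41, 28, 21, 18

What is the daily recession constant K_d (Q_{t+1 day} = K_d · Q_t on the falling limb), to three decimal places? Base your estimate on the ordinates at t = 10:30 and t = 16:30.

Between t = 10:30 and t = 16:30 the flow falls from 182 to 41 m³/s over 3×2 h = 6 h.
Per-interval ratio K = (41/182)^(1/3) = 0.6085; K_d = K^(24/2) = 0.003.

K_d ≈ 0.003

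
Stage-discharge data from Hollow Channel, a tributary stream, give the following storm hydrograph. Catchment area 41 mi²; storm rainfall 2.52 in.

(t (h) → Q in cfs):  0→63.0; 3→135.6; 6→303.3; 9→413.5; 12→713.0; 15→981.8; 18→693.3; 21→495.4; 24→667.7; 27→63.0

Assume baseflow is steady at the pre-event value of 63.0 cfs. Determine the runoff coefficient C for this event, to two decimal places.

ΣQ_DR = 3900 cfs; V = ΣQ_DR·Δt = 4.212 × 10^7 ft³.
Runoff depth d = V / A = 0.4422 in.
C = d / P = 0.4422 / 2.52 = 0.18.

C ≈ 0.18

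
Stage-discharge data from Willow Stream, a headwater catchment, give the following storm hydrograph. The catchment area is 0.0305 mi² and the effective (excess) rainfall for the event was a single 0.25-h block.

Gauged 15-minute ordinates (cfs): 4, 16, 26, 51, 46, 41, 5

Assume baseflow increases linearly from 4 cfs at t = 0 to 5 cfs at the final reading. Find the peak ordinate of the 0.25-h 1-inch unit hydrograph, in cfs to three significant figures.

U_p ≈ 23.2 cfs

Direct runoff: 0.00, 11.83, 21.67, 46.50, 41.33, 36.17, 0.00 cfs; ΣQ_DR = 157.5 cfs, peak = 46.50 cfs.
Runoff depth d = ΣQ_DR·Δt / A = 157.5 × 900 / (0.0305 mi²) = 2.000 in.
The 1-inch UH is the DRH scaled by (1 in)/d, so U_p = 46.50 × 1/2.000 = 23.2 cfs.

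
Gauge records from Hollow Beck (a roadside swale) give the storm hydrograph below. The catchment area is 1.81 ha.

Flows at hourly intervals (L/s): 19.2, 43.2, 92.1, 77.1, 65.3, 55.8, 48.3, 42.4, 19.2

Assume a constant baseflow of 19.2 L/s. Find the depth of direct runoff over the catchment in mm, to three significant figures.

d ≈ 57.6 mm

Direct runoff: 0.0, 24.0, 72.9, 57.9, 46.1, 36.6, 29.1, 23.2, 0.0 L/s; ΣQ_DR = 289.8 L/s.
V = ΣQ_DR · Δt = 289.8 × 3600 s = 1.043 × 10^6 L.
Over A = 1.81 ha, depth = V / A = 57.6 mm.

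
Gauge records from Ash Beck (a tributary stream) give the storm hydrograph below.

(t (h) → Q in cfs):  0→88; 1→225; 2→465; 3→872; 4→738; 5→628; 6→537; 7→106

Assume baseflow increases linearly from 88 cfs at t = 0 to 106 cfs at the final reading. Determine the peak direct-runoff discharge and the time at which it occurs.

Subtracting baseflow gives direct-runoff ordinates: 0.00, 134.43, 371.86, 776.29, 639.71, 527.14, 433.57, 0.00 cfs.
The maximum is 776.29 cfs, occurring at the reading for t = 3 h.

Q_p = 776.29 cfs at t = 3 h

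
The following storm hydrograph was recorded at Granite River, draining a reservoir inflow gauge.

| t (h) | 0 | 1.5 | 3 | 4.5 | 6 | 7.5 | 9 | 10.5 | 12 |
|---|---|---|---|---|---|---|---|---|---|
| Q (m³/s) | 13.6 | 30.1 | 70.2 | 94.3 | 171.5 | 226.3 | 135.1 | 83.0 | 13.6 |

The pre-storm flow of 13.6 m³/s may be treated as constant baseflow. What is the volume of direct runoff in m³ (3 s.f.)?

V ≈ 3.86 × 10^6 m³

Direct-runoff ordinates (Q − Q_b): 0.0, 16.5, 56.6, 80.7, 157.9, 212.7, 121.5, 69.4, 0.0 m³/s.
ΣQ_DR = 715.3 m³/s.
With Δt = 1.5 h = 5400 s, V = ΣQ_DR · Δt = 715.3 × 5400 = 3.86 × 10^6 m³.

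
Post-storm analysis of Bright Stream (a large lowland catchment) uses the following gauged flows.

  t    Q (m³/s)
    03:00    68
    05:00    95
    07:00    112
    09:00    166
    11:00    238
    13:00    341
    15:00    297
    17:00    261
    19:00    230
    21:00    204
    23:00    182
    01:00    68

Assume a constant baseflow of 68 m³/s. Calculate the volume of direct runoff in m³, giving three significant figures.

V ≈ 1.04 × 10^7 m³

Direct-runoff ordinates (Q − Q_b): 0.0, 27.0, 44.0, 98.0, 170.0, 273.0, 229.0, 193.0, 162.0, 136.0, 114.0, 0.0 m³/s.
ΣQ_DR = 1446 m³/s.
With Δt = 2 h = 7200 s, V = ΣQ_DR · Δt = 1446 × 7200 = 1.04 × 10^7 m³.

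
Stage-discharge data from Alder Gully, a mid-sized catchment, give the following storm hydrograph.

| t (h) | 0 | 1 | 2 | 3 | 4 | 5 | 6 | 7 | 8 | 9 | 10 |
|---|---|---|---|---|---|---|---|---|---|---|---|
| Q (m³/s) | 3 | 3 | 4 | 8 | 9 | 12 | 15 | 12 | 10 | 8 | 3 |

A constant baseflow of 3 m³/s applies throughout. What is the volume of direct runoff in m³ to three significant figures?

Direct-runoff ordinates (Q − Q_b): 0.0, 0.0, 1.0, 5.0, 6.0, 9.0, 12.0, 9.0, 7.0, 5.0, 0.0 m³/s.
ΣQ_DR = 54.00 m³/s.
With Δt = 1 h = 3600 s, V = ΣQ_DR · Δt = 54.00 × 3600 = 1.94 × 10^5 m³.

V ≈ 1.94 × 10^5 m³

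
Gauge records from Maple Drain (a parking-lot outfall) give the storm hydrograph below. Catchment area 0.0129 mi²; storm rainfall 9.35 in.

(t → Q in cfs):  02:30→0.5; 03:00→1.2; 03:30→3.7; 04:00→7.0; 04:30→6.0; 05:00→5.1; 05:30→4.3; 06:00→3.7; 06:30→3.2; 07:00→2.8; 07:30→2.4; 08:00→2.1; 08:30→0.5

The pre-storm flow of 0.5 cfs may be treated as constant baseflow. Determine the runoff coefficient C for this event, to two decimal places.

ΣQ_DR = 36.00 cfs; V = ΣQ_DR·Δt = 64800 ft³.
Runoff depth d = V / A = 2.162 in.
C = d / P = 2.162 / 9.35 = 0.23.

C ≈ 0.23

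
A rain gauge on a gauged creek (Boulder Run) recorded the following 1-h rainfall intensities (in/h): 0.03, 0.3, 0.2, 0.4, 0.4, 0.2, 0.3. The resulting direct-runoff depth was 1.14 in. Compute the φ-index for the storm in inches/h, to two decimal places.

φ ≈ 0.11 in/h

Only the 6 blocks with intensity above φ contribute runoff: 0.3, 0.2, 0.4, 0.4, 0.2, 0.3 in/h.
Σ(I−φ)·Δt = d  ⇒  (0.3+0.2+0.4+0.4+0.2+0.3 − 6φ)·1 = 1.14
φ = (1.800 − 1.14/1) / 6 = 0.11 in/h.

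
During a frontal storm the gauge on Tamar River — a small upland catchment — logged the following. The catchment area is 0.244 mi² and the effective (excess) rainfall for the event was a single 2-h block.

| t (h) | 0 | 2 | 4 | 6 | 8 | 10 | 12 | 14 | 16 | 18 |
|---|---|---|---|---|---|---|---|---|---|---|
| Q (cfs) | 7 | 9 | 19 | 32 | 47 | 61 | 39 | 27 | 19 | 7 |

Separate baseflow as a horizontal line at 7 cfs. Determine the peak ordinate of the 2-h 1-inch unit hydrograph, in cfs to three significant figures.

U_p ≈ 21.6 cfs

Direct runoff: 0.0, 2.0, 12.0, 25.0, 40.0, 54.0, 32.0, 20.0, 12.0, 0.0 cfs; ΣQ_DR = 197.0 cfs, peak = 54.0 cfs.
Runoff depth d = ΣQ_DR·Δt / A = 197.0 × 7200 / (0.244 mi²) = 2.502 in.
The 1-inch UH is the DRH scaled by (1 in)/d, so U_p = 54.0 × 1/2.502 = 21.6 cfs.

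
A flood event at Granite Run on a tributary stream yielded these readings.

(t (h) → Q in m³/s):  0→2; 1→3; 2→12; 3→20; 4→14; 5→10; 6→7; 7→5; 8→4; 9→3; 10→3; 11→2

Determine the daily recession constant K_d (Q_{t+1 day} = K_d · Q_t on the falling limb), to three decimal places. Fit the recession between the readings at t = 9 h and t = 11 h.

K_d ≈ 0.008

Between t = 9 h and t = 11 h the flow falls from 3 to 2 m³/s over 2×1 h = 2 h.
Per-interval ratio K = (2/3)^(1/2) = 0.8165; K_d = K^(24/1) = 0.008.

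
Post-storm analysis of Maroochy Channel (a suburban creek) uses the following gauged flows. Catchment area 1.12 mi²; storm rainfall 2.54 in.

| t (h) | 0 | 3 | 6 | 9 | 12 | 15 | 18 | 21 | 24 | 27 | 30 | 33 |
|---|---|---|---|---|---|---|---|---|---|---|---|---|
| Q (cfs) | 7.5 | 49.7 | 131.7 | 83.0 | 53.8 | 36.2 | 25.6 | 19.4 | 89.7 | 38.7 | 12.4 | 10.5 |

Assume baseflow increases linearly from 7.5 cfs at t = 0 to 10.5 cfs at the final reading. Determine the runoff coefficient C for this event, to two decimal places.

C ≈ 0.74

ΣQ_DR = 450.2 cfs; V = ΣQ_DR·Δt = 4.862 × 10^6 ft³.
Runoff depth d = V / A = 1.869 in.
C = d / P = 1.869 / 2.54 = 0.74.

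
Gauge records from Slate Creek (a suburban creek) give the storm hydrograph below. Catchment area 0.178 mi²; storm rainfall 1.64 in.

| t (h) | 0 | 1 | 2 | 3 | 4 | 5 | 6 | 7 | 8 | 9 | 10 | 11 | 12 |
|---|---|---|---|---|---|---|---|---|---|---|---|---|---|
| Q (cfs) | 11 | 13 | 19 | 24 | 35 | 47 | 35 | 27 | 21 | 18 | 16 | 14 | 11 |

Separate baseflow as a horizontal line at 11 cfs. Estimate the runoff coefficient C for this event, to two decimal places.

ΣQ_DR = 148.0 cfs; V = ΣQ_DR·Δt = 5.328 × 10^5 ft³.
Runoff depth d = V / A = 1.288 in.
C = d / P = 1.288 / 1.64 = 0.79.

C ≈ 0.79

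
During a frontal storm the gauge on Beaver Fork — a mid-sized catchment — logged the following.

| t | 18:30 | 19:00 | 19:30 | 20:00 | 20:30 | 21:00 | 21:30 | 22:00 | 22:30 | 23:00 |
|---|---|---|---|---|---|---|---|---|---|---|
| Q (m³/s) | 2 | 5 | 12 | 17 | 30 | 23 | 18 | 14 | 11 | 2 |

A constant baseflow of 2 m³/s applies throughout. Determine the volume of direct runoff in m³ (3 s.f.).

Direct-runoff ordinates (Q − Q_b): 0.0, 3.0, 10.0, 15.0, 28.0, 21.0, 16.0, 12.0, 9.0, 0.0 m³/s.
ΣQ_DR = 114.0 m³/s.
With Δt = 0.5 h = 1800 s, V = ΣQ_DR · Δt = 114.0 × 1800 = 2.05 × 10^5 m³.

V ≈ 2.05 × 10^5 m³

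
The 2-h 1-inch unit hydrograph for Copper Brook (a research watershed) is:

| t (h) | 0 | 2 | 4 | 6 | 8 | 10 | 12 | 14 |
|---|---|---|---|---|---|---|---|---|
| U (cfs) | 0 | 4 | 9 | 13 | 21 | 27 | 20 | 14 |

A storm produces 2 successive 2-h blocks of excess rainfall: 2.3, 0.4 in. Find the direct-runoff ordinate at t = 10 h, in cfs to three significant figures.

Q ≈ 70.5 cfs

By discrete convolution, Q_j = Σ (P_i / 1 in) · U_{j−i}.
At t = 10 h (j=5): Q = (2.3/1)·27 + (0.4/1)·21 = 70.5 cfs.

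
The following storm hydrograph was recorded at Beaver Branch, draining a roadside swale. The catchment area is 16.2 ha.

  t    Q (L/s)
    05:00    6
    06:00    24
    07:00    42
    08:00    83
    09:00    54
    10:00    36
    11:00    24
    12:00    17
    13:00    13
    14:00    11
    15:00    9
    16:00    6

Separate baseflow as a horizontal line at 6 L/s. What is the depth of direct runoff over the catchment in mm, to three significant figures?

d ≈ 5.62 mm

Direct runoff: 0.0, 18.0, 36.0, 77.0, 48.0, 30.0, 18.0, 11.0, 7.0, 5.0, 3.0, 0.0 L/s; ΣQ_DR = 253.0 L/s.
V = ΣQ_DR · Δt = 253.0 × 3600 s = 9.108 × 10^5 L.
Over A = 16.2 ha, depth = V / A = 5.62 mm.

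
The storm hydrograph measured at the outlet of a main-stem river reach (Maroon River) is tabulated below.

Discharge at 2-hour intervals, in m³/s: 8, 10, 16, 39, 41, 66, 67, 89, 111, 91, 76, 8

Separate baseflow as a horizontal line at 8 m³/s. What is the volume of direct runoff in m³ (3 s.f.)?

Direct-runoff ordinates (Q − Q_b): 0.0, 2.0, 8.0, 31.0, 33.0, 58.0, 59.0, 81.0, 103.0, 83.0, 68.0, 0.0 m³/s.
ΣQ_DR = 526.0 m³/s.
With Δt = 2 h = 7200 s, V = ΣQ_DR · Δt = 526.0 × 7200 = 3.79 × 10^6 m³.

V ≈ 3.79 × 10^6 m³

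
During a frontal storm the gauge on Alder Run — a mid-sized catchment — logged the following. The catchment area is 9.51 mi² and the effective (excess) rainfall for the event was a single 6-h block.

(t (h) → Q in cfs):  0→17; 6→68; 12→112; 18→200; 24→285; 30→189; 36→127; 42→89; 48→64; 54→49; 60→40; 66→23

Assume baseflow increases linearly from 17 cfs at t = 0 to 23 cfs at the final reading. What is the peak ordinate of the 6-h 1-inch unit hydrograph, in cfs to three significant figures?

Direct runoff: 0.00, 50.45, 93.91, 181.36, 265.82, 169.27, 106.73, 68.18, 42.64, 27.09, 17.55, 0.00 cfs; ΣQ_DR = 1023 cfs, peak = 265.82 cfs.
Runoff depth d = ΣQ_DR·Δt / A = 1023 × 21600 / (9.51 mi²) = 1.000 in.
The 1-inch UH is the DRH scaled by (1 in)/d, so U_p = 265.82 × 1/1.000 = 266 cfs.

U_p ≈ 266 cfs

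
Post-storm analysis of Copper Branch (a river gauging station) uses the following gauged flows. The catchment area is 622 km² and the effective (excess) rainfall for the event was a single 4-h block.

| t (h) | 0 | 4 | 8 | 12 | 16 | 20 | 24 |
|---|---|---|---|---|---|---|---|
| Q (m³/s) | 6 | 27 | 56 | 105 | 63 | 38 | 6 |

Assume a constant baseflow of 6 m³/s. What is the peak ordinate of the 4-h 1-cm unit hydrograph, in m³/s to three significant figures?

U_p ≈ 165 m³/s

Direct runoff: 0.0, 21.0, 50.0, 99.0, 57.0, 32.0, 0.0 m³/s; ΣQ_DR = 259.0 m³/s, peak = 99.0 m³/s.
Runoff depth d = ΣQ_DR·Δt / A = 259.0 × 14400 / (622 km²) = 5.996 mm.
The 1-cm UH is the DRH scaled by (10 mm)/d, so U_p = 99.0 × 10/5.996 = 165 m³/s.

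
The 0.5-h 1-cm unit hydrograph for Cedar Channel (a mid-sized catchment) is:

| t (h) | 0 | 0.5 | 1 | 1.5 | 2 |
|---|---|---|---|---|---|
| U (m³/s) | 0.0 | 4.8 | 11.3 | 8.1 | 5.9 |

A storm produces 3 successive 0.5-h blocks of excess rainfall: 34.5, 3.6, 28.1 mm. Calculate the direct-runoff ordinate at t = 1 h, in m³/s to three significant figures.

Q ≈ 40.7 m³/s

By discrete convolution, Q_j = Σ (P_i / 10 mm) · U_{j−i}.
At t = 1 h (j=2): Q = (34.5/10)·11.3 + (3.6/10)·4.8 + (28.1/10)·0.0 = 40.7 m³/s.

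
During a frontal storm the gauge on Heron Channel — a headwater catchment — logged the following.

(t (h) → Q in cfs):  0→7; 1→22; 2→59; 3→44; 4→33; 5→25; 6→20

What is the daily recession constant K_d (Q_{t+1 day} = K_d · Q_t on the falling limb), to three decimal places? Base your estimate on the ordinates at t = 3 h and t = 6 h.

K_d ≈ 0.002

Between t = 3 h and t = 6 h the flow falls from 44 to 20 cfs over 3×1 h = 3 h.
Per-interval ratio K = (20/44)^(1/3) = 0.7689; K_d = K^(24/1) = 0.002.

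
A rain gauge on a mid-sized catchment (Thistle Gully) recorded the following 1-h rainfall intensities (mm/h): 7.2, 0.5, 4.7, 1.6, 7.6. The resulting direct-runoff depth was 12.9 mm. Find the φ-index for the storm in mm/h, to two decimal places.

φ ≈ 2.20 mm/h

Only the 3 blocks with intensity above φ contribute runoff: 7.2, 4.7, 7.6 mm/h.
Σ(I−φ)·Δt = d  ⇒  (7.2+4.7+7.6 − 3φ)·1 = 12.9
φ = (19.50 − 12.9/1) / 3 = 2.20 mm/h.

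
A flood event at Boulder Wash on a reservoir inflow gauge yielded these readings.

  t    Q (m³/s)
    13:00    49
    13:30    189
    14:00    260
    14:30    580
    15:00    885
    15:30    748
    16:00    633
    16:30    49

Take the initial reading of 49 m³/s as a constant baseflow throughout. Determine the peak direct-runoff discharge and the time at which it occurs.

Subtracting baseflow gives direct-runoff ordinates: 0.0, 140.0, 211.0, 531.0, 836.0, 699.0, 584.0, 0.0 m³/s.
The maximum is 836.0 m³/s, occurring at the reading for t = 15:00.

Q_p = 836.0 m³/s at t = 15:00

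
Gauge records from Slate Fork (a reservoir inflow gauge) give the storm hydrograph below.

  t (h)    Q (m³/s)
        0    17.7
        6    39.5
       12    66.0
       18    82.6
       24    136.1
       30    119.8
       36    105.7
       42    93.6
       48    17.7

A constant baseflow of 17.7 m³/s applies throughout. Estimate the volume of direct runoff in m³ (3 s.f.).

Direct-runoff ordinates (Q − Q_b): 0.0, 21.8, 48.3, 64.9, 118.4, 102.1, 88.0, 75.9, 0.0 m³/s.
ΣQ_DR = 519.4 m³/s.
With Δt = 6 h = 21600 s, V = ΣQ_DR · Δt = 519.4 × 21600 = 1.12 × 10^7 m³.

V ≈ 1.12 × 10^7 m³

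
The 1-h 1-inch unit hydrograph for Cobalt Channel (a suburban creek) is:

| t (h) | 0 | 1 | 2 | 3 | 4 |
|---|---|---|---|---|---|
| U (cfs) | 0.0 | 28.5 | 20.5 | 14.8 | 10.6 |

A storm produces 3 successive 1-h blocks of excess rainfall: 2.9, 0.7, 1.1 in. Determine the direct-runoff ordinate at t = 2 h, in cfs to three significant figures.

Q ≈ 79.4 cfs

By discrete convolution, Q_j = Σ (P_i / 1 in) · U_{j−i}.
At t = 2 h (j=2): Q = (2.9/1)·20.5 + (0.7/1)·28.5 + (1.1/1)·0.0 = 79.4 cfs.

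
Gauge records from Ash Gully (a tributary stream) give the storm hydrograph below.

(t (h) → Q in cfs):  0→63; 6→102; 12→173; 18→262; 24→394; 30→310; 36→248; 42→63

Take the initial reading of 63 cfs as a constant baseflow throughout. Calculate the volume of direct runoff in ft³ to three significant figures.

Direct-runoff ordinates (Q − Q_b): 0.0, 39.0, 110.0, 199.0, 331.0, 247.0, 185.0, 0.0 cfs.
ΣQ_DR = 1111 cfs.
With Δt = 6 h = 21600 s, V = ΣQ_DR · Δt = 1111 × 21600 = 2.40 × 10^7 ft³.

V ≈ 2.40 × 10^7 ft³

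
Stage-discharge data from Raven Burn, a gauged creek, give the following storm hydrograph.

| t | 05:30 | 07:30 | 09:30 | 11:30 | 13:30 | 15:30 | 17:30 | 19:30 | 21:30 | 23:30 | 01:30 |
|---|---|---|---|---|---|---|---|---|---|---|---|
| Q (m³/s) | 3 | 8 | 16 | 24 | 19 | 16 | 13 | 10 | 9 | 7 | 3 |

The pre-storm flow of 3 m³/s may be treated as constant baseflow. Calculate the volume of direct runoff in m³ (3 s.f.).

Direct-runoff ordinates (Q − Q_b): 0.0, 5.0, 13.0, 21.0, 16.0, 13.0, 10.0, 7.0, 6.0, 4.0, 0.0 m³/s.
ΣQ_DR = 95.00 m³/s.
With Δt = 2 h = 7200 s, V = ΣQ_DR · Δt = 95.00 × 7200 = 6.84 × 10^5 m³.

V ≈ 6.84 × 10^5 m³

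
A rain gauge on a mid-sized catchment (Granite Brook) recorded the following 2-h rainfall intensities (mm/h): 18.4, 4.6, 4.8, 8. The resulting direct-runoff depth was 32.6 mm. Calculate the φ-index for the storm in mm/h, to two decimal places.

φ ≈ 5.05 mm/h

Only the 2 blocks with intensity above φ contribute runoff: 18.4, 8 mm/h.
Σ(I−φ)·Δt = d  ⇒  (18.4+8 − 2φ)·2 = 32.6
φ = (26.40 − 32.6/2) / 2 = 5.05 mm/h.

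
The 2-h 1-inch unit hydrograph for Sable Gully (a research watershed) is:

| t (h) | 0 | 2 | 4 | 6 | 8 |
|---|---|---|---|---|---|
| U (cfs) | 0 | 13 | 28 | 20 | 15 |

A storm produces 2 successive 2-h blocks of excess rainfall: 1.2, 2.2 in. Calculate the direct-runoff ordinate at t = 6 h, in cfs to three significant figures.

By discrete convolution, Q_j = Σ (P_i / 1 in) · U_{j−i}.
At t = 6 h (j=3): Q = (1.2/1)·20 + (2.2/1)·28 = 85.6 cfs.

Q ≈ 85.6 cfs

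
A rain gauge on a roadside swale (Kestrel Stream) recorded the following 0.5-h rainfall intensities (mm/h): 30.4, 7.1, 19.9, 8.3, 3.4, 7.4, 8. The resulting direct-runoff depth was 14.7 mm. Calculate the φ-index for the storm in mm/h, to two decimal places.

φ ≈ 10.45 mm/h

Only the 2 blocks with intensity above φ contribute runoff: 30.4, 19.9 mm/h.
Σ(I−φ)·Δt = d  ⇒  (30.4+19.9 − 2φ)·0.5 = 14.7
φ = (50.30 − 14.7/0.5) / 2 = 10.45 mm/h.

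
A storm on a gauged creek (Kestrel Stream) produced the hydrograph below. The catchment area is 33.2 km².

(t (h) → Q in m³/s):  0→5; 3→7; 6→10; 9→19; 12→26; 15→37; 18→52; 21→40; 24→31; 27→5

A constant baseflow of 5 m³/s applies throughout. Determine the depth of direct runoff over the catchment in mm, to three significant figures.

Direct runoff: 0.0, 2.0, 5.0, 14.0, 21.0, 32.0, 47.0, 35.0, 26.0, 0.0 m³/s; ΣQ_DR = 182.0 m³/s.
V = ΣQ_DR · Δt = 182.0 × 10800 s = 1.966 × 10^6 m³.
Over A = 33.2 km², depth = V / A = 59.2 mm.

d ≈ 59.2 mm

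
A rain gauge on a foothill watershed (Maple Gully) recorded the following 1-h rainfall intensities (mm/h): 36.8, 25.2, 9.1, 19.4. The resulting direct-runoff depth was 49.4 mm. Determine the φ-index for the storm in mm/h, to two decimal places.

φ ≈ 10.67 mm/h

Only the 3 blocks with intensity above φ contribute runoff: 36.8, 25.2, 19.4 mm/h.
Σ(I−φ)·Δt = d  ⇒  (36.8+25.2+19.4 − 3φ)·1 = 49.4
φ = (81.40 − 49.4/1) / 3 = 10.67 mm/h.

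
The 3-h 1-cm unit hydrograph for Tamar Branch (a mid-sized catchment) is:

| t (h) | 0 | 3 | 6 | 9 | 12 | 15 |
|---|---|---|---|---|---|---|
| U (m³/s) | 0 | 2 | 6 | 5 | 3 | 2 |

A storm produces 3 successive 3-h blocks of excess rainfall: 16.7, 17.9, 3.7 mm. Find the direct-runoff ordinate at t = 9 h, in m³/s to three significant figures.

Q ≈ 19.8 m³/s

By discrete convolution, Q_j = Σ (P_i / 10 mm) · U_{j−i}.
At t = 9 h (j=3): Q = (16.7/10)·5 + (17.9/10)·6 + (3.7/10)·2 = 19.8 m³/s.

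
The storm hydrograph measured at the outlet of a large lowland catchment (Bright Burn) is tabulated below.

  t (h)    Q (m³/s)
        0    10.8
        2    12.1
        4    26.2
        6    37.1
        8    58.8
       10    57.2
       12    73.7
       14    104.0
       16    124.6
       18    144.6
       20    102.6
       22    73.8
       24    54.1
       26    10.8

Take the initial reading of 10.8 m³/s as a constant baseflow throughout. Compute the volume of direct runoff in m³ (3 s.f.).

Direct-runoff ordinates (Q − Q_b): 0.0, 1.3, 15.4, 26.3, 48.0, 46.4, 62.9, 93.2, 113.8, 133.8, 91.8, 63.0, 43.3, 0.0 m³/s.
ΣQ_DR = 739.2 m³/s.
With Δt = 2 h = 7200 s, V = ΣQ_DR · Δt = 739.2 × 7200 = 5.32 × 10^6 m³.

V ≈ 5.32 × 10^6 m³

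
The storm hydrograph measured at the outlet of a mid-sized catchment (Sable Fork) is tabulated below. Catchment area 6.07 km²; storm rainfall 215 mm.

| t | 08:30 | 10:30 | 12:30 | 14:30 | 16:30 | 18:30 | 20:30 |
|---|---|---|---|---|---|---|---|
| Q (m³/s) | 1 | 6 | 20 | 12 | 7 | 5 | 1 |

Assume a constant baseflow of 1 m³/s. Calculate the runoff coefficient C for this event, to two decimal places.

C ≈ 0.25

ΣQ_DR = 45.00 m³/s; V = ΣQ_DR·Δt = 3.240 × 10^5 m³.
Runoff depth d = V / A = 53.38 mm.
C = d / P = 53.38 / 215 = 0.25.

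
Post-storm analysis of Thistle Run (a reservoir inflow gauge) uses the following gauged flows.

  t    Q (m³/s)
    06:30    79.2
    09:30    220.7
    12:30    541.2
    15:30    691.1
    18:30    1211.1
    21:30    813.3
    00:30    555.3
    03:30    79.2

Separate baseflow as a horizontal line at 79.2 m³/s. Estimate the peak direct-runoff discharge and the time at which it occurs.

Subtracting baseflow gives direct-runoff ordinates: 0.0, 141.5, 462.0, 611.9, 1131.9, 734.1, 476.1, 0.0 m³/s.
The maximum is 1131.9 m³/s, occurring at the reading for t = 18:30.

Q_p = 1131.9 m³/s at t = 18:30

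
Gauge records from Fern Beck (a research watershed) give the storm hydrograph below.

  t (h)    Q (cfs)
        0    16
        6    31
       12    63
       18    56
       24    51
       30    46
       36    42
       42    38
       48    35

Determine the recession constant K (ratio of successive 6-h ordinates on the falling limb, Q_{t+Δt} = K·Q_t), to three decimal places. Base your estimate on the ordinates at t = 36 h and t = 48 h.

K ≈ 0.913

Using the recession-limb readings at t = 36 h and t = 48 h: Q falls from 42 to 35 cfs over 2 intervals.
K = (Q₂/Q₁)^(1/2) = (35/42)^(1/2) = 0.913.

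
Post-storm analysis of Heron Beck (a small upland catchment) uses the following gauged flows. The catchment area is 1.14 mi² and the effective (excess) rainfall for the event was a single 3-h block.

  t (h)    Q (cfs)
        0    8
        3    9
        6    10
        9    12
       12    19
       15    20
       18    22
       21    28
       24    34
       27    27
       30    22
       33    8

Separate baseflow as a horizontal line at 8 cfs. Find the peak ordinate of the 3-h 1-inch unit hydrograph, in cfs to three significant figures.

U_p ≈ 51.8 cfs

Direct runoff: 0.0, 1.0, 2.0, 4.0, 11.0, 12.0, 14.0, 20.0, 26.0, 19.0, 14.0, 0.0 cfs; ΣQ_DR = 123.0 cfs, peak = 26.0 cfs.
Runoff depth d = ΣQ_DR·Δt / A = 123.0 × 10800 / (1.14 mi²) = 0.5016 in.
The 1-inch UH is the DRH scaled by (1 in)/d, so U_p = 26.0 × 1/0.5016 = 51.8 cfs.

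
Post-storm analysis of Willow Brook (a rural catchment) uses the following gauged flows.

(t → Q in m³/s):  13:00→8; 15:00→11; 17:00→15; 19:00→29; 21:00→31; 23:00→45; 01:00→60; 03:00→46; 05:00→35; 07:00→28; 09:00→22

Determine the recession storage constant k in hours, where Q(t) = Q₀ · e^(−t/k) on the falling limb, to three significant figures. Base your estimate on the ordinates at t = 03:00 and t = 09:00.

k ≈ 8.13 h

On the falling limb, Q drops from 46 to 22 m³/s between t = 03:00 and t = 09:00 (Δt = 6 h).
k = −Δt / ln(Q₂/Q₁) = −6 / ln(22/46) = 8.13 h.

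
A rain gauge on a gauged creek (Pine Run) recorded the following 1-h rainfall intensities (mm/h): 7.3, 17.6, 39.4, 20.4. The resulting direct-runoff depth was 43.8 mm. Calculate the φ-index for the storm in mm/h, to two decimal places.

Only the 3 blocks with intensity above φ contribute runoff: 17.6, 39.4, 20.4 mm/h.
Σ(I−φ)·Δt = d  ⇒  (17.6+39.4+20.4 − 3φ)·1 = 43.8
φ = (77.40 − 43.8/1) / 3 = 11.20 mm/h.

φ ≈ 11.20 mm/h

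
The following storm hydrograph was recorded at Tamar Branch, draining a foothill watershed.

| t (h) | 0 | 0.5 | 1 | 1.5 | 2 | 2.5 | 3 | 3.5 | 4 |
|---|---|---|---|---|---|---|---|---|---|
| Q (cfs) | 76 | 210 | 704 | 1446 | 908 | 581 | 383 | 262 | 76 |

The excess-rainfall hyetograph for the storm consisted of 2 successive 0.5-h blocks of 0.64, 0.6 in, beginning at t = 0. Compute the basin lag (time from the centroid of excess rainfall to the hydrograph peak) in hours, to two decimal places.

Centroid of excess rainfall: t_c = Σ P_i·t̄_i / ΣP_i = 0.4919 h (block centres at 0.25, 0.75 h).
Hydrograph peak occurs at t = 1.5 h, so basin lag t_L = 1.5 − 0.4919 = 1.01 h.

t_L ≈ 1.01 h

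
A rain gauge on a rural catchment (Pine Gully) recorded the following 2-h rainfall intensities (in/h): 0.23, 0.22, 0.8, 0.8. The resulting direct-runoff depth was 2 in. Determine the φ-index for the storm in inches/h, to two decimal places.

Only the 2 blocks with intensity above φ contribute runoff: 0.8, 0.8 in/h.
Σ(I−φ)·Δt = d  ⇒  (0.8+0.8 − 2φ)·2 = 2
φ = (1.600 − 2/2) / 2 = 0.30 in/h.

φ ≈ 0.30 in/h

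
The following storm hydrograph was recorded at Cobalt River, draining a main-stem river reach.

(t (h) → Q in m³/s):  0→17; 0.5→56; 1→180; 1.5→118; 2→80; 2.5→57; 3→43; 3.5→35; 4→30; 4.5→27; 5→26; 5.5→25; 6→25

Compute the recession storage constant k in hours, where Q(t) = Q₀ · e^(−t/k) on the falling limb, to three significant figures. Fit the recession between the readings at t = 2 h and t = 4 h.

k ≈ 2.04 h

On the falling limb, Q drops from 80 to 30 m³/s between t = 2 h and t = 4 h (Δt = 2 h).
k = −Δt / ln(Q₂/Q₁) = −2 / ln(30/80) = 2.04 h.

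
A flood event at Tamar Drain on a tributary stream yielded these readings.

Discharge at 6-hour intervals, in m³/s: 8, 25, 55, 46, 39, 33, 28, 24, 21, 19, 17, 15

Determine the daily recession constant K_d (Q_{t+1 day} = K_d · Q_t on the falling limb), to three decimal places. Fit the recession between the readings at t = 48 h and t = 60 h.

K_d ≈ 0.655

Between t = 48 h and t = 60 h the flow falls from 21 to 17 m³/s over 2×6 h = 12 h.
Per-interval ratio K = (17/21)^(1/2) = 0.8997; K_d = K^(24/6) = 0.655.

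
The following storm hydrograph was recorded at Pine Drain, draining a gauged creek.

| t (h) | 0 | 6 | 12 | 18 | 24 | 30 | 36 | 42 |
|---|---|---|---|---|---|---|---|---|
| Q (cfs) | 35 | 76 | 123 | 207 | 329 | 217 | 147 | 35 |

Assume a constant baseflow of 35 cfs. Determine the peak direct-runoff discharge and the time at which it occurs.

Q_p = 294.0 cfs at t = 24 h

Subtracting baseflow gives direct-runoff ordinates: 0.0, 41.0, 88.0, 172.0, 294.0, 182.0, 112.0, 0.0 cfs.
The maximum is 294.0 cfs, occurring at the reading for t = 24 h.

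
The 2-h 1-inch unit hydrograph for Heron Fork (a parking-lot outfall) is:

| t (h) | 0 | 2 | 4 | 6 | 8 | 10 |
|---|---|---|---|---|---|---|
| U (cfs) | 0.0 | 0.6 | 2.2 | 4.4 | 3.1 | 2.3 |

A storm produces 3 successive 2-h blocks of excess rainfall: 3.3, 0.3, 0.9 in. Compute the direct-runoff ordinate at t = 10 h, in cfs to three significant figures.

By discrete convolution, Q_j = Σ (P_i / 1 in) · U_{j−i}.
At t = 10 h (j=5): Q = (3.3/1)·2.3 + (0.3/1)·3.1 + (0.9/1)·4.4 = 12.5 cfs.

Q ≈ 12.5 cfs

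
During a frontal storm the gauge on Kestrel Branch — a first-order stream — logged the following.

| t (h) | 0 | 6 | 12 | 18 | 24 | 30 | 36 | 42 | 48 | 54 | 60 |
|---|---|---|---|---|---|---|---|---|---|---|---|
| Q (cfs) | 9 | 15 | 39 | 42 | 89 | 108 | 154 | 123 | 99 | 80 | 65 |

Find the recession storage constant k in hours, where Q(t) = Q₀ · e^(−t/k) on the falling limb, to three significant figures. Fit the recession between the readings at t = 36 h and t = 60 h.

On the falling limb, Q drops from 154 to 65 cfs between t = 36 h and t = 60 h (Δt = 24 h).
k = −Δt / ln(Q₂/Q₁) = −24 / ln(65/154) = 27.8 h.

k ≈ 27.8 h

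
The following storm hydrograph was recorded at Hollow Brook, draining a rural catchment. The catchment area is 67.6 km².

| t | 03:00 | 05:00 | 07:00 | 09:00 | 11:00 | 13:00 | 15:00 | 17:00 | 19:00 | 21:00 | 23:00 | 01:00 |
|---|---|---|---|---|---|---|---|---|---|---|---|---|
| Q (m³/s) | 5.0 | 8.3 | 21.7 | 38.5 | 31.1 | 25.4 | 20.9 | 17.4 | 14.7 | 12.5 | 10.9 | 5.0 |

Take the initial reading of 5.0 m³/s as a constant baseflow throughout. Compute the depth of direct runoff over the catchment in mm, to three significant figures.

d ≈ 16.1 mm

Direct runoff: 0.0, 3.3, 16.7, 33.5, 26.1, 20.4, 15.9, 12.4, 9.7, 7.5, 5.9, 0.0 m³/s; ΣQ_DR = 151.4 m³/s.
V = ΣQ_DR · Δt = 151.4 × 7200 s = 1.090 × 10^6 m³.
Over A = 67.6 km², depth = V / A = 16.1 mm.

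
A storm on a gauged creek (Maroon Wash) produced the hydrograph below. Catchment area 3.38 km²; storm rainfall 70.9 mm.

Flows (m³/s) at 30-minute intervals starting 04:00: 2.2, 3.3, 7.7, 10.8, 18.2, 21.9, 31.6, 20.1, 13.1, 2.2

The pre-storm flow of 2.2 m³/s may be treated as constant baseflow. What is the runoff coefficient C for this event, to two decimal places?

C ≈ 0.82

ΣQ_DR = 109.1 m³/s; V = ΣQ_DR·Δt = 1.964 × 10^5 m³.
Runoff depth d = V / A = 58.10 mm.
C = d / P = 58.10 / 70.9 = 0.82.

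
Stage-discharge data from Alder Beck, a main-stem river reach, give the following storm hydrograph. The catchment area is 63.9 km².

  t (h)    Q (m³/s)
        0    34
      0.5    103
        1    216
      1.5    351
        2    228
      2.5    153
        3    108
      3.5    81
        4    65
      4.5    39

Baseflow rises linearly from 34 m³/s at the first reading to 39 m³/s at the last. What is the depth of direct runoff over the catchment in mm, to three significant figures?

Direct runoff: 0.00, 68.44, 180.89, 315.33, 191.78, 116.22, 70.67, 43.11, 26.56, 0.00 m³/s; ΣQ_DR = 1013 m³/s.
V = ΣQ_DR · Δt = 1013 × 1800 s = 1.823 × 10^6 m³.
Over A = 63.9 km², depth = V / A = 28.5 mm.

d ≈ 28.5 mm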